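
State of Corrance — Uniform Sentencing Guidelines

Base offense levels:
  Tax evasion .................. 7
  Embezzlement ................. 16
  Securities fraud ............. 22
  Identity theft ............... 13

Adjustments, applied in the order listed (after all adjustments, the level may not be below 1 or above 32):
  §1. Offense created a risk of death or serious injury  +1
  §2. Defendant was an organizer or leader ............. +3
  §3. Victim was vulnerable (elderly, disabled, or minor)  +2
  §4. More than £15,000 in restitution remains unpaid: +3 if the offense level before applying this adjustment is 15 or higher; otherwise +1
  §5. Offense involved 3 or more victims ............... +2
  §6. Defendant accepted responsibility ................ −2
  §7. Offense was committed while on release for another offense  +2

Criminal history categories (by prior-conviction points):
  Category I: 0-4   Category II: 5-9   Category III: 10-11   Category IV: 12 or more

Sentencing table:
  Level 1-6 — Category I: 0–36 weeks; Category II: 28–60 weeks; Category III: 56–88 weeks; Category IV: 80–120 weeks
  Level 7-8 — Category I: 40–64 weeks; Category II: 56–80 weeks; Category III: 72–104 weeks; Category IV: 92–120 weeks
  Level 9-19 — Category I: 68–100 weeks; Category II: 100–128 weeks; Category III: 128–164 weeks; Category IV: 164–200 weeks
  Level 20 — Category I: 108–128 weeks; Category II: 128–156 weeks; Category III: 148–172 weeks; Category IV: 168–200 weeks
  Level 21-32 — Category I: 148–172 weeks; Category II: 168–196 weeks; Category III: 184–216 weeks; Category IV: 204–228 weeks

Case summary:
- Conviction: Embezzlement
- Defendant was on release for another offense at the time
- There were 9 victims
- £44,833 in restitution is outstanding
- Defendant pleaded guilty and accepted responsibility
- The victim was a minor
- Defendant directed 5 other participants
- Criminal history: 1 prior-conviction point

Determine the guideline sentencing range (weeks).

Base offense level for embezzlement: 16.
§1 does not apply.
§2 applies: 16 + 3 = 19.
§3 applies: 19 + 2 = 21.
§4 applies (level before this adjustment is 21 ≥ 15, so +3): 21 + 3 = 24.
§5 applies: 24 + 2 = 26.
§6 applies: 26 − 2 = 24.
§7 applies: 24 + 2 = 26.
Final offense level: 26.
Criminal history: 1 prior point → Category I (0-4).
Level 26 falls in the 21-32 band.
Grid: Level 21-32 × Category I = 148-172 weeks.

148-172 weeks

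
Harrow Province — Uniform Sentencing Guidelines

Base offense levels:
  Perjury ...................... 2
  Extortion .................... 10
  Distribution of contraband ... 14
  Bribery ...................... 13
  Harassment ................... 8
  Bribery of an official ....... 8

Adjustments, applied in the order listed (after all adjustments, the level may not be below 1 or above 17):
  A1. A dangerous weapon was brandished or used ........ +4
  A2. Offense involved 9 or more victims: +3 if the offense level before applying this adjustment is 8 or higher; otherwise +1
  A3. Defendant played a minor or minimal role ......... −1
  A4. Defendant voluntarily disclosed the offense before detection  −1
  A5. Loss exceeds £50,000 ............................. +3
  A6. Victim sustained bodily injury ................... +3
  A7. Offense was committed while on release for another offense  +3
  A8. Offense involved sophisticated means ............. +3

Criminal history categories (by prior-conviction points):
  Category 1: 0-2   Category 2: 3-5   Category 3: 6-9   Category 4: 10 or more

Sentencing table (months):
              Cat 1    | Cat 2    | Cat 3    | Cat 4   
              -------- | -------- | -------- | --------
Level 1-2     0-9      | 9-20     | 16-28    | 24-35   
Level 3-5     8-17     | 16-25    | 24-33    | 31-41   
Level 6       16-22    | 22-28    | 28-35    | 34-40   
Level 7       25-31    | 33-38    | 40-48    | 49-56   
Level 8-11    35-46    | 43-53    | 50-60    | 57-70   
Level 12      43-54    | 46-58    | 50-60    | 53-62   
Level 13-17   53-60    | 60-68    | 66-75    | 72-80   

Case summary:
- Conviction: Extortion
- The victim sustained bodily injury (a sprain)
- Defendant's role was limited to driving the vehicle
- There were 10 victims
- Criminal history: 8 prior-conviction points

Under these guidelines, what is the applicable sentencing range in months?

66-75 months

Base offense level for extortion: 10.
A1 does not apply.
A2 applies (level before this adjustment is 10 ≥ 8, so +3): 10 + 3 = 13.
A3 applies: 13 − 1 = 12.
A5 does not apply.
A6 applies: 12 + 3 = 15.
A7 does not apply.
A8 does not apply.
Final offense level: 15.
Criminal history: 8 prior points → Category 3 (6-9).
Level 15 falls in the 13-17 band.
Grid: Level 13-17 × Category 3 = 66-75 months.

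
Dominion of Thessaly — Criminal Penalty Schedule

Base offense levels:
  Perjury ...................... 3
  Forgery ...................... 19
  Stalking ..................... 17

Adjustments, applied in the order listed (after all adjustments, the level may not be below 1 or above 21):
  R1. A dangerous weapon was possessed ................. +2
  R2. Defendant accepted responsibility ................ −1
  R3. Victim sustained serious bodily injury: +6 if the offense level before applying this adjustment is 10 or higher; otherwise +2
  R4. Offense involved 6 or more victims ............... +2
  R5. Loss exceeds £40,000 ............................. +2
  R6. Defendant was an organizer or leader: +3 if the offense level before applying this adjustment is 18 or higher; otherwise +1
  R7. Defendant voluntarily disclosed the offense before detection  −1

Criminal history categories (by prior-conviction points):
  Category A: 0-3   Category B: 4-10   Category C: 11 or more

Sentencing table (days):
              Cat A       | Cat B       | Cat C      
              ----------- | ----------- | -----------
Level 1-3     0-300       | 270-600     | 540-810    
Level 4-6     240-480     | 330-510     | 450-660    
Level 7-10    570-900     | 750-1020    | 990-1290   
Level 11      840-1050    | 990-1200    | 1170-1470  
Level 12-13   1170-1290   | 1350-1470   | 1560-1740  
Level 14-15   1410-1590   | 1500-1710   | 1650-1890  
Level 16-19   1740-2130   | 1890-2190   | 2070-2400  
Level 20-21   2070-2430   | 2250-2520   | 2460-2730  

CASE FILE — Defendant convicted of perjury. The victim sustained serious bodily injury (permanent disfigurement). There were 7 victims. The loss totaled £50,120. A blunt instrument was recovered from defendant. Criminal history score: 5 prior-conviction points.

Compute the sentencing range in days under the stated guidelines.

990-1200 days

Base offense level for perjury: 3.
R1 applies: 3 + 2 = 5.
R2 does not apply.
R3 applies (level before this adjustment is 5 < 10, so +2): 5 + 2 = 7.
R4 applies: 7 + 2 = 9.
R5 applies: 9 + 2 = 11.
R6 does not apply.
Final offense level: 11.
Criminal history: 5 prior points → Category B (4-10).
Level 11 falls in the 11 band.
Grid: Level 11 × Category B = 990-1200 days.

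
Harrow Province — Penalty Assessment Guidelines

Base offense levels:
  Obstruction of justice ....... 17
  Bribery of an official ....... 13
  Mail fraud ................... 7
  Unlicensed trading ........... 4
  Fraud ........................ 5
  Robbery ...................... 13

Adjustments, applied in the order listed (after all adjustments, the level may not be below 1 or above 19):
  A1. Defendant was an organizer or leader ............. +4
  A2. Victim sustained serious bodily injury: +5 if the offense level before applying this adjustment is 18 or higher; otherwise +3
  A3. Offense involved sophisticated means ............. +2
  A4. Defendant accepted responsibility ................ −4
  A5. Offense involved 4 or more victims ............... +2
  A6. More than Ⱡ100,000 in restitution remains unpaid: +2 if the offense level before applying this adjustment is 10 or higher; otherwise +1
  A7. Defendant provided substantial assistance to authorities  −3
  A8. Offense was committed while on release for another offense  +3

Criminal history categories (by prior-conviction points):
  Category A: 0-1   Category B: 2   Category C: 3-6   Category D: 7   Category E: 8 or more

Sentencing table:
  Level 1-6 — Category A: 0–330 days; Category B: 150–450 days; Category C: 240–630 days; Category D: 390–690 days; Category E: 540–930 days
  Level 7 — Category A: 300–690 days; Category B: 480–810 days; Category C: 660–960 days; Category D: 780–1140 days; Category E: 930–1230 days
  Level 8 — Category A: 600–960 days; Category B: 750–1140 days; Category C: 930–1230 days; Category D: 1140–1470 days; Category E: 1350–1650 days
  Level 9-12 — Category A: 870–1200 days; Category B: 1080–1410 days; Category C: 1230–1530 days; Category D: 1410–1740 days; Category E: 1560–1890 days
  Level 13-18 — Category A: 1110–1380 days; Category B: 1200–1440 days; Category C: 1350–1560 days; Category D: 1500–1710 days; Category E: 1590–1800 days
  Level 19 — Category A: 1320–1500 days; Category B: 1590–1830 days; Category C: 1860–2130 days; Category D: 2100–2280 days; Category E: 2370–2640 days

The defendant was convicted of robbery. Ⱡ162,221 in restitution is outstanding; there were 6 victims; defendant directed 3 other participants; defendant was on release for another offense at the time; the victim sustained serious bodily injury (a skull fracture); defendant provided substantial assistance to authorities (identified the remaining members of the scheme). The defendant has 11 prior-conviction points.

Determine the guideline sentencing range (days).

Base offense level for robbery: 13.
A1 applies: 13 + 4 = 17.
A2 applies (level before this adjustment is 17 < 18, so +3): 17 + 3 = 20.
A3 does not apply.
A5 applies: 20 + 2 = 22.
A6 applies (level before this adjustment is 22 ≥ 10, so +2): 22 + 2 = 24.
A7 applies: 24 − 3 = 21.
A8 applies: 21 + 3 = 24.
Level 24 exceeds the maximum of 19; capped at 19.
Final offense level: 19.
Criminal history: 11 prior points → Category E (8+).
Level 19 falls in the 19 band.
Grid: Level 19 × Category E = 2370-2640 days.

2370-2640 days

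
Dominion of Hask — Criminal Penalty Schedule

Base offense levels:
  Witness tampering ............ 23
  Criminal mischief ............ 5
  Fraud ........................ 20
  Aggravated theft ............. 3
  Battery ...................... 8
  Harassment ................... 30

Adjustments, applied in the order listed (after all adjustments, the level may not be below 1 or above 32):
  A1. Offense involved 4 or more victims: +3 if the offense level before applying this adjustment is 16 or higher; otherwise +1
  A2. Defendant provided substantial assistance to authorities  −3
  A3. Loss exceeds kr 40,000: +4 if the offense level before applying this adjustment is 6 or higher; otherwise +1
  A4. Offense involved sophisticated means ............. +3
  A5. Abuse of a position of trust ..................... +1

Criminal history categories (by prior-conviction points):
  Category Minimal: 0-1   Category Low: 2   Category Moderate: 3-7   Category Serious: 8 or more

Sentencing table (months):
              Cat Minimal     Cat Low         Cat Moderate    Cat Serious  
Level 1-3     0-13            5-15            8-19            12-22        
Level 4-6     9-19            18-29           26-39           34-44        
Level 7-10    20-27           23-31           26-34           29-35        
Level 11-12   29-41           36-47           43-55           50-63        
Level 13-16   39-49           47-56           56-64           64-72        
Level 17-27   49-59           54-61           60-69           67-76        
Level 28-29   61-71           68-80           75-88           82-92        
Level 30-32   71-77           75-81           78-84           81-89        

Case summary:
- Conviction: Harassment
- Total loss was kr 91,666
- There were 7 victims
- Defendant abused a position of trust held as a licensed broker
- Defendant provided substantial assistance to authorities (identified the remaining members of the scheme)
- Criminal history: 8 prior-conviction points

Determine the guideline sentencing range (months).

Base offense level for harassment: 30.
A1 applies (level before this adjustment is 30 ≥ 16, so +3): 30 + 3 = 33.
A2 applies: 33 − 3 = 30.
A3 applies (level before this adjustment is 30 ≥ 6, so +4): 30 + 4 = 34.
A5 applies: 34 + 1 = 35.
Level 35 exceeds the maximum of 32; capped at 32.
Final offense level: 32.
Criminal history: 8 prior points → Category Serious (8+).
Level 32 falls in the 30-32 band.
Grid: Level 30-32 × Category Serious = 81-89 months.

81-89 months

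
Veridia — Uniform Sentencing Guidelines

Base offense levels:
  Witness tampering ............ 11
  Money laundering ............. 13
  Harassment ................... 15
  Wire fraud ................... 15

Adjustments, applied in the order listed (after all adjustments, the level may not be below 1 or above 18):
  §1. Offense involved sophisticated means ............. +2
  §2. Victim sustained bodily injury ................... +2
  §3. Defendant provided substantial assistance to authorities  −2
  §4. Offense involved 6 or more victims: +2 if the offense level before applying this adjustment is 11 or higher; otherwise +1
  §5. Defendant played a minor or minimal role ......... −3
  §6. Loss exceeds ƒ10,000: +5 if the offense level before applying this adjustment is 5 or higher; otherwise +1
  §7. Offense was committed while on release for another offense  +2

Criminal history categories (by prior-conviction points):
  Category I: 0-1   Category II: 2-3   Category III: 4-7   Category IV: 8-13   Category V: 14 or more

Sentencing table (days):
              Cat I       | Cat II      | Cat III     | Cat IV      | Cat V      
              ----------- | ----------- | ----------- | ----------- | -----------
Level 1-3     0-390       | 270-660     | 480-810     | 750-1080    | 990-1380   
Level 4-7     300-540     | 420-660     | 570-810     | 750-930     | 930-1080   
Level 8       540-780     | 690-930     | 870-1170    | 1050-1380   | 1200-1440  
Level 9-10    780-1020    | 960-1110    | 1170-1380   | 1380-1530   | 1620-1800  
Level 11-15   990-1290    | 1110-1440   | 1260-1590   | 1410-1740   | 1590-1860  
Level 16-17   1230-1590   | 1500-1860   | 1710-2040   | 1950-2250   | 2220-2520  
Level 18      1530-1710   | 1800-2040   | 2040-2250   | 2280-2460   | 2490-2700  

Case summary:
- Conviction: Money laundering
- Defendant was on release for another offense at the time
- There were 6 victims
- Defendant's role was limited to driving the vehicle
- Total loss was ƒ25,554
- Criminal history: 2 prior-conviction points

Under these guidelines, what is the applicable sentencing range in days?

1800-2040 days

Base offense level for money laundering: 13.
§3 does not apply.
§4 applies (level before this adjustment is 13 ≥ 11, so +2): 13 + 2 = 15.
§5 applies: 15 − 3 = 12.
§6 applies (level before this adjustment is 12 ≥ 5, so +5): 12 + 5 = 17.
§7 applies: 17 + 2 = 19.
Level 19 exceeds the maximum of 18; capped at 18.
Final offense level: 18.
Criminal history: 2 prior points → Category II (2-3).
Level 18 falls in the 18 band.
Grid: Level 18 × Category II = 1800-2040 days.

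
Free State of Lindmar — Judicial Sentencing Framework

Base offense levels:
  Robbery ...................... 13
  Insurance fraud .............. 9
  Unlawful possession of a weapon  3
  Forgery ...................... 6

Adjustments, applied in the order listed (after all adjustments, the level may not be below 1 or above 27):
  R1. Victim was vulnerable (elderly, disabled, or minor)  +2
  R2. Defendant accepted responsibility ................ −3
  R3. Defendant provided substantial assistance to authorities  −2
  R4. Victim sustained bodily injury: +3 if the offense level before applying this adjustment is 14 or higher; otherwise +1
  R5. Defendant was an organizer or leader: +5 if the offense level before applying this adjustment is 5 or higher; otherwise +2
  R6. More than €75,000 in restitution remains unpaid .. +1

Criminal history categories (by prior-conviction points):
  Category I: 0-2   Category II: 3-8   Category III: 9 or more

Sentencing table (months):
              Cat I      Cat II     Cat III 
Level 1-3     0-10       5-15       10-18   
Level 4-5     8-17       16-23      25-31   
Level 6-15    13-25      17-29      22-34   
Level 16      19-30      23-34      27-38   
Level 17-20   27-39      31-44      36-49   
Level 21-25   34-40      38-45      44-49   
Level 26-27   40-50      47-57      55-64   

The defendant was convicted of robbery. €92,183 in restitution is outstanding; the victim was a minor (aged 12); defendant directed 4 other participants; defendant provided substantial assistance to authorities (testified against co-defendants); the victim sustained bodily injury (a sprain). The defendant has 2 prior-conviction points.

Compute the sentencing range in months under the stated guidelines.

Base offense level for robbery: 13.
R1 applies: 13 + 2 = 15.
R3 applies: 15 − 2 = 13.
R4 applies (level before this adjustment is 13 < 14, so +1): 13 + 1 = 14.
R5 applies (level before this adjustment is 14 ≥ 5, so +5): 14 + 5 = 19.
R6 applies: 19 + 1 = 20.
Final offense level: 20.
Criminal history: 2 prior points → Category I (0-2).
Level 20 falls in the 17-20 band.
Grid: Level 17-20 × Category I = 27-39 months.

27-39 months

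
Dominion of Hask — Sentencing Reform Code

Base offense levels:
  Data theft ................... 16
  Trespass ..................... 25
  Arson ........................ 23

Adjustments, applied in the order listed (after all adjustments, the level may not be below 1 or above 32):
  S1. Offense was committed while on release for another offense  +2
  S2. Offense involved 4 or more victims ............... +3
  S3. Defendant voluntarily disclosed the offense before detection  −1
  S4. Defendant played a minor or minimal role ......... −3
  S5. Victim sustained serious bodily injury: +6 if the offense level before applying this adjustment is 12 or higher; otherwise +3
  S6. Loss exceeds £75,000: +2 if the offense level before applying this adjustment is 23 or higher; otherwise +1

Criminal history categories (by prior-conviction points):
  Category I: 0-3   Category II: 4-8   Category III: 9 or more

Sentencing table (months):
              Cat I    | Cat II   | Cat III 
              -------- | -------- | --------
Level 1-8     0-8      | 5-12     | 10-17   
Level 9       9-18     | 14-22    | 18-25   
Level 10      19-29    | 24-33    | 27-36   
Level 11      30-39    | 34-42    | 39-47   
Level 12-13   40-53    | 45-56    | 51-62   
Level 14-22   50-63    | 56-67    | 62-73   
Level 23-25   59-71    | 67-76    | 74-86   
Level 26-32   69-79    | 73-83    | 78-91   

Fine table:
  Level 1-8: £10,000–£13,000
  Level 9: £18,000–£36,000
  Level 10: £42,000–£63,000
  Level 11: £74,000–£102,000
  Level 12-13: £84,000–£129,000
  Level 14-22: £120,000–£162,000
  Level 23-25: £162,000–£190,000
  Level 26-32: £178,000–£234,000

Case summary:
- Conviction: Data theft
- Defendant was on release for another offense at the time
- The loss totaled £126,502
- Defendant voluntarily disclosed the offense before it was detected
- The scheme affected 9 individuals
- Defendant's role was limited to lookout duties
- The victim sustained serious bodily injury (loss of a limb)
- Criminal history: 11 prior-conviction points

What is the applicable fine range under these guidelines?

Base offense level for data theft: 16.
S1 applies: 16 + 2 = 18.
S2 applies: 18 + 3 = 21.
S3 applies: 21 − 1 = 20.
S4 applies: 20 − 3 = 17.
S5 applies (level before this adjustment is 17 ≥ 12, so +6): 17 + 6 = 23.
S6 applies (level before this adjustment is 23 ≥ 23, so +2): 23 + 2 = 25.
Final offense level: 25.
Level 25 falls in the 23-25 band.
Fine table: Level 23-25 → £162,000–£190,000.

£162,000–£190,000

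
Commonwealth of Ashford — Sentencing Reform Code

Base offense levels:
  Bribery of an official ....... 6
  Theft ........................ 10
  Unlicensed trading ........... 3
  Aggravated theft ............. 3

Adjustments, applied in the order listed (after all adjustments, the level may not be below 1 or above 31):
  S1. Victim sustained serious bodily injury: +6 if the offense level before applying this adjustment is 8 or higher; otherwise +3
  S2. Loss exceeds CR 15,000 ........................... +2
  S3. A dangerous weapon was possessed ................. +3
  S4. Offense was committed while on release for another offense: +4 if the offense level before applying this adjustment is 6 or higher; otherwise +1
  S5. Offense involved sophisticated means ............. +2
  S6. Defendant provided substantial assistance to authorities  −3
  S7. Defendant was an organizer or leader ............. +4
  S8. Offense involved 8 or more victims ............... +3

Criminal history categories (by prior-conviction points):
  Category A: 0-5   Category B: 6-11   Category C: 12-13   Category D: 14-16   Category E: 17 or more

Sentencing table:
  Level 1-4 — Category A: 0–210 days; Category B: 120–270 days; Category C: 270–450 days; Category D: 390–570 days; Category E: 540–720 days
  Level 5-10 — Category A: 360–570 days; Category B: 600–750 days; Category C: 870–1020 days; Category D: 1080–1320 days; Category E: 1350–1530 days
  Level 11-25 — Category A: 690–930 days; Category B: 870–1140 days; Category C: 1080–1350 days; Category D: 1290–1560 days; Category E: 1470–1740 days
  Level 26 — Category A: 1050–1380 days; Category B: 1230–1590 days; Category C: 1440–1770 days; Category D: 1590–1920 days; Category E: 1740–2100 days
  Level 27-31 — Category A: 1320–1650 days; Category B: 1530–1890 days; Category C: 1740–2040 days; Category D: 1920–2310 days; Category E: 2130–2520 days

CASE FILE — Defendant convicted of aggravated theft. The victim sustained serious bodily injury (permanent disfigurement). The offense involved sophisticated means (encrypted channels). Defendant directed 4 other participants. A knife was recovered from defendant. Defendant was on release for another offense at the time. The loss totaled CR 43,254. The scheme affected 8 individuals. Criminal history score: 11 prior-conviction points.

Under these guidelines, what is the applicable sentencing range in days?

870-1140 days

Base offense level for aggravated theft: 3.
S1 applies (level before this adjustment is 3 < 8, so +3): 3 + 3 = 6.
S2 applies: 6 + 2 = 8.
S3 applies: 8 + 3 = 11.
S4 applies (level before this adjustment is 11 ≥ 6, so +4): 11 + 4 = 15.
S5 applies: 15 + 2 = 17.
S6 does not apply.
S7 applies: 17 + 4 = 21.
S8 applies: 21 + 3 = 24.
Final offense level: 24.
Criminal history: 11 prior points → Category B (6-11).
Level 24 falls in the 11-25 band.
Grid: Level 11-25 × Category B = 870-1140 days.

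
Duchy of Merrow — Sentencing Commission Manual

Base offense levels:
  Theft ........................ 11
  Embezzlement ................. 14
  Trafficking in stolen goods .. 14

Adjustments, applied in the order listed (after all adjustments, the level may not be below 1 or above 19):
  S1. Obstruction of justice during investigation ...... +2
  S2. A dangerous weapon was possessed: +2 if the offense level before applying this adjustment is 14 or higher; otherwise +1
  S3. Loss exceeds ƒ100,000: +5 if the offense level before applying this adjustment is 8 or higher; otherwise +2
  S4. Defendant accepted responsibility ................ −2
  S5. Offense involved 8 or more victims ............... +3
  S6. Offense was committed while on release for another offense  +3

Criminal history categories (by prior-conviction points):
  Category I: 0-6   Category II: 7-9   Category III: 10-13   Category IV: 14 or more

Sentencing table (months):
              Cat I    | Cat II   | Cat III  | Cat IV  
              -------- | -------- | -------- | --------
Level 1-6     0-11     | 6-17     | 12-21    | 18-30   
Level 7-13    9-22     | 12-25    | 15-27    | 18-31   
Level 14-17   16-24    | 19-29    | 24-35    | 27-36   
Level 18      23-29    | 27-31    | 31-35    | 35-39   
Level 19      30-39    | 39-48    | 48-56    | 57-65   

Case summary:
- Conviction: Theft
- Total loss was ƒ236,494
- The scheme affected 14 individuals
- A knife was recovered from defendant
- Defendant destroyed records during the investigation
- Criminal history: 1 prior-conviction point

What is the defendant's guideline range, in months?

30-39 months

Base offense level for theft: 11.
S1 applies: 11 + 2 = 13.
S2 applies (level before this adjustment is 13 < 14, so +1): 13 + 1 = 14.
S3 applies (level before this adjustment is 14 ≥ 8, so +5): 14 + 5 = 19.
S5 applies: 19 + 3 = 22.
S6 does not apply.
Level 22 exceeds the maximum of 19; capped at 19.
Final offense level: 19.
Criminal history: 1 prior point → Category I (0-6).
Level 19 falls in the 19 band.
Grid: Level 19 × Category I = 30-39 months.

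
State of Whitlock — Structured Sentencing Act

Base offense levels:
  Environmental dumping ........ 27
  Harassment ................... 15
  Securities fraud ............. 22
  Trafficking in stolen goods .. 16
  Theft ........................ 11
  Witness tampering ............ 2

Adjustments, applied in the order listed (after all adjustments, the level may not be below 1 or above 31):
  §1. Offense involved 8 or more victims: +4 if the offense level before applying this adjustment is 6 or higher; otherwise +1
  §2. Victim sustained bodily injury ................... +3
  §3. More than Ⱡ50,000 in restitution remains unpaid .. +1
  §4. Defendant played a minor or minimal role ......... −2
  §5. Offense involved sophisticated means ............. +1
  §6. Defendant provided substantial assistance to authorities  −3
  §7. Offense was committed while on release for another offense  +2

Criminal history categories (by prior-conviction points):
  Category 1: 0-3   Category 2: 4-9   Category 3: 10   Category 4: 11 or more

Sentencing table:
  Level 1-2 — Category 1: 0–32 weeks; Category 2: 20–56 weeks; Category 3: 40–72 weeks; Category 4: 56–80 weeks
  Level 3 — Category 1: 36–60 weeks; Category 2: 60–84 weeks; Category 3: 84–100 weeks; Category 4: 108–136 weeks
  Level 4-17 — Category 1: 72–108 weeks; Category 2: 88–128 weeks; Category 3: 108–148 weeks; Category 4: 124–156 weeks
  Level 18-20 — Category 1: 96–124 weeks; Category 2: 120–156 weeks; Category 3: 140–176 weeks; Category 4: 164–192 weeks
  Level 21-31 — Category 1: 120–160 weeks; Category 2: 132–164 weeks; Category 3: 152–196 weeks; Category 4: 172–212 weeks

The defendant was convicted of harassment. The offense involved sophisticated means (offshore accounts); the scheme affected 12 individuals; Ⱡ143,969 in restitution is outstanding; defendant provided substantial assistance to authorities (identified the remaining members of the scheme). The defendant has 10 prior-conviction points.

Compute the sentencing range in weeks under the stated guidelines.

140-176 weeks

Base offense level for harassment: 15.
§1 applies (level before this adjustment is 15 ≥ 6, so +4): 15 + 4 = 19.
§3 applies: 19 + 1 = 20.
§4 does not apply.
§5 applies: 20 + 1 = 21.
§6 applies: 21 − 3 = 18.
Final offense level: 18.
Criminal history: 10 prior points → Category 3 (10).
Level 18 falls in the 18-20 band.
Grid: Level 18-20 × Category 3 = 140-176 weeks.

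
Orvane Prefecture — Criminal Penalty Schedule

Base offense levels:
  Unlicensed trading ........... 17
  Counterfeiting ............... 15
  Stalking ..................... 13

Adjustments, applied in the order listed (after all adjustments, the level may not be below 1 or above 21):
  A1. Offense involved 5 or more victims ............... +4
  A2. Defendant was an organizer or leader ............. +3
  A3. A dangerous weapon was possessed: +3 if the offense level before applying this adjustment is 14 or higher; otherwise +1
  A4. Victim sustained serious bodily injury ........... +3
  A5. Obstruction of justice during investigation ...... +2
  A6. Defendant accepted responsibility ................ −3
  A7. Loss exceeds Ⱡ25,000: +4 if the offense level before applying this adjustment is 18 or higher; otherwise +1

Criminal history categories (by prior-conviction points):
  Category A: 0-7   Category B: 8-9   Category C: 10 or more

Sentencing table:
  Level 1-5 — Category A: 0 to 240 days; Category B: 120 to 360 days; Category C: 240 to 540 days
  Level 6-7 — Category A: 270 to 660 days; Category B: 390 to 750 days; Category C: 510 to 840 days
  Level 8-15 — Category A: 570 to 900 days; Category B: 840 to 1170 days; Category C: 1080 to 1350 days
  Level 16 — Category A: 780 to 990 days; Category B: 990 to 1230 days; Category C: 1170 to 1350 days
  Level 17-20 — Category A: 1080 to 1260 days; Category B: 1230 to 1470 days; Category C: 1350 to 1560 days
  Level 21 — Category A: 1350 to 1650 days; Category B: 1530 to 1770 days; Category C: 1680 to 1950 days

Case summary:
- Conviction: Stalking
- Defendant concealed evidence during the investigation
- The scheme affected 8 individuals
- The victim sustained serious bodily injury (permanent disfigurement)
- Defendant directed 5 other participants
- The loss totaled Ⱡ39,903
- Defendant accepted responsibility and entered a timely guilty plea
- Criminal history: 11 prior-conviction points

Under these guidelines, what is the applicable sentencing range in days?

Base offense level for stalking: 13.
A1 applies: 13 + 4 = 17.
A2 applies: 17 + 3 = 20.
A4 applies: 20 + 3 = 23.
A5 applies: 23 + 2 = 25.
A6 applies: 25 − 3 = 22.
A7 applies (level before this adjustment is 22 ≥ 18, so +4): 22 + 4 = 26.
Level 26 exceeds the maximum of 21; capped at 21.
Final offense level: 21.
Criminal history: 11 prior points → Category C (10+).
Level 21 falls in the 21 band.
Grid: Level 21 × Category C = 1680-1950 days.

1680-1950 days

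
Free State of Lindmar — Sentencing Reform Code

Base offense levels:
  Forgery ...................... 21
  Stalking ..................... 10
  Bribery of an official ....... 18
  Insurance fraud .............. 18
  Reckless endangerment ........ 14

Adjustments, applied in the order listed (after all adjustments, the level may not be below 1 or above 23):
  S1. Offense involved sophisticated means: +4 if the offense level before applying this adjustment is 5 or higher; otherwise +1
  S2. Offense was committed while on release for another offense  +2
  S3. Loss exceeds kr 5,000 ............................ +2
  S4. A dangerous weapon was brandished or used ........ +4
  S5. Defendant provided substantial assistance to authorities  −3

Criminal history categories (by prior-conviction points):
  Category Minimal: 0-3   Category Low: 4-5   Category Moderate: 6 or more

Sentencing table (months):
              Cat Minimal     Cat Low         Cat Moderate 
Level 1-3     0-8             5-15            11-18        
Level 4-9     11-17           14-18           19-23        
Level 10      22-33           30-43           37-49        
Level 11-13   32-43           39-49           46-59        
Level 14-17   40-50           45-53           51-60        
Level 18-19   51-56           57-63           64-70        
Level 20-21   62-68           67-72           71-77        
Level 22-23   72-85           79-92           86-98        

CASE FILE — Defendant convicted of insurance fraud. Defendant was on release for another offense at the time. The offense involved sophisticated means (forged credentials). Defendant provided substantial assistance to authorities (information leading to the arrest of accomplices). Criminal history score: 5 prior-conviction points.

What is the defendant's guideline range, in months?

Base offense level for insurance fraud: 18.
S1 applies (level before this adjustment is 18 ≥ 5, so +4): 18 + 4 = 22.
S2 applies: 22 + 2 = 24.
S5 applies: 24 − 3 = 21.
Final offense level: 21.
Criminal history: 5 prior points → Category Low (4-5).
Level 21 falls in the 20-21 band.
Grid: Level 20-21 × Category Low = 67-72 months.

67-72 months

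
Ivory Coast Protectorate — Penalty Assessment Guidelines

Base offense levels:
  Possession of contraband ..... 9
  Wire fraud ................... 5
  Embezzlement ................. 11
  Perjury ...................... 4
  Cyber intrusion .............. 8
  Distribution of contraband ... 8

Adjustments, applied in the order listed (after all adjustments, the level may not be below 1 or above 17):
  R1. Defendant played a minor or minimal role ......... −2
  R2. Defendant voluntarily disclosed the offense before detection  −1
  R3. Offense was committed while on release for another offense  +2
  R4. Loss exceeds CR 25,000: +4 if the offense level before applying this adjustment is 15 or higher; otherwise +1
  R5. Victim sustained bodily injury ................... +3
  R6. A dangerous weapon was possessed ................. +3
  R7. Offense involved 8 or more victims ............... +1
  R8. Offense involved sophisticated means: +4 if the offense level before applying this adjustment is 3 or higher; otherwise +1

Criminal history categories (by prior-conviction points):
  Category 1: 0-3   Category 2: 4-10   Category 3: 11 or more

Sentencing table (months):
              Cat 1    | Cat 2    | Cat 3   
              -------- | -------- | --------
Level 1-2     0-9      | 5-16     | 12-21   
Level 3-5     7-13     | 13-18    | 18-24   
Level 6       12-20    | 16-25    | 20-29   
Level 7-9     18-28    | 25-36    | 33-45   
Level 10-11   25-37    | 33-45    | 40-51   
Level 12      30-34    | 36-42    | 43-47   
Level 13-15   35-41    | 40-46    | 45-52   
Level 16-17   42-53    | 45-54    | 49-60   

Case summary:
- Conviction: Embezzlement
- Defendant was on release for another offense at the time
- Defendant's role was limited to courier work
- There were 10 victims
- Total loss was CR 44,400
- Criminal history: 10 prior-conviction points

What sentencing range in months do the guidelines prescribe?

40-46 months

Base offense level for embezzlement: 11.
R1 applies: 11 − 2 = 9.
R3 applies: 9 + 2 = 11.
R4 applies (level before this adjustment is 11 < 15, so +1): 11 + 1 = 12.
R6 does not apply.
R7 applies: 12 + 1 = 13.
Final offense level: 13.
Criminal history: 10 prior points → Category 2 (4-10).
Level 13 falls in the 13-15 band.
Grid: Level 13-15 × Category 2 = 40-46 months.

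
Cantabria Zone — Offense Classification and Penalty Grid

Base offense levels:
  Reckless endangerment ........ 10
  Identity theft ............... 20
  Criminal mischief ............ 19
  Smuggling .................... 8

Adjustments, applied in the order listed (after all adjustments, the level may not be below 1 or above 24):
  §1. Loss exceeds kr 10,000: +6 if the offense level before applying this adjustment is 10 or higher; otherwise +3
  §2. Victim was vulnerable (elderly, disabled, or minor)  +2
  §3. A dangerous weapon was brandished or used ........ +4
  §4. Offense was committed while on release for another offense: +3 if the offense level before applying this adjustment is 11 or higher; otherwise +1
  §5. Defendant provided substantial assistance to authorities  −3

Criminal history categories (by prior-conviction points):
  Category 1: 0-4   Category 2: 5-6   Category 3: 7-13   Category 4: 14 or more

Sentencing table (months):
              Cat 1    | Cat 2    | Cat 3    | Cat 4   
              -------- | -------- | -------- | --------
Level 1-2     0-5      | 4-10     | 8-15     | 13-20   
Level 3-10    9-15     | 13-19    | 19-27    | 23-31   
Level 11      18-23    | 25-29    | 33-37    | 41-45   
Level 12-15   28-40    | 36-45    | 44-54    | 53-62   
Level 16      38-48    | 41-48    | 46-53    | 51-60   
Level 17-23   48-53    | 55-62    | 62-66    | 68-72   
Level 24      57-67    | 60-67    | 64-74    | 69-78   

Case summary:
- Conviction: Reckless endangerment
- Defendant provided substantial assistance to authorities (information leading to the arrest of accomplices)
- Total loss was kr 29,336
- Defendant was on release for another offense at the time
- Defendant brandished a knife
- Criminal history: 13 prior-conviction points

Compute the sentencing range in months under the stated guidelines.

Base offense level for reckless endangerment: 10.
§1 applies (level before this adjustment is 10 ≥ 10, so +6): 10 + 6 = 16.
§2 does not apply.
§3 applies: 16 + 4 = 20.
§4 applies (level before this adjustment is 20 ≥ 11, so +3): 20 + 3 = 23.
§5 applies: 23 − 3 = 20.
Final offense level: 20.
Criminal history: 13 prior points → Category 3 (7-13).
Level 20 falls in the 17-23 band.
Grid: Level 17-23 × Category 3 = 62-66 months.

62-66 months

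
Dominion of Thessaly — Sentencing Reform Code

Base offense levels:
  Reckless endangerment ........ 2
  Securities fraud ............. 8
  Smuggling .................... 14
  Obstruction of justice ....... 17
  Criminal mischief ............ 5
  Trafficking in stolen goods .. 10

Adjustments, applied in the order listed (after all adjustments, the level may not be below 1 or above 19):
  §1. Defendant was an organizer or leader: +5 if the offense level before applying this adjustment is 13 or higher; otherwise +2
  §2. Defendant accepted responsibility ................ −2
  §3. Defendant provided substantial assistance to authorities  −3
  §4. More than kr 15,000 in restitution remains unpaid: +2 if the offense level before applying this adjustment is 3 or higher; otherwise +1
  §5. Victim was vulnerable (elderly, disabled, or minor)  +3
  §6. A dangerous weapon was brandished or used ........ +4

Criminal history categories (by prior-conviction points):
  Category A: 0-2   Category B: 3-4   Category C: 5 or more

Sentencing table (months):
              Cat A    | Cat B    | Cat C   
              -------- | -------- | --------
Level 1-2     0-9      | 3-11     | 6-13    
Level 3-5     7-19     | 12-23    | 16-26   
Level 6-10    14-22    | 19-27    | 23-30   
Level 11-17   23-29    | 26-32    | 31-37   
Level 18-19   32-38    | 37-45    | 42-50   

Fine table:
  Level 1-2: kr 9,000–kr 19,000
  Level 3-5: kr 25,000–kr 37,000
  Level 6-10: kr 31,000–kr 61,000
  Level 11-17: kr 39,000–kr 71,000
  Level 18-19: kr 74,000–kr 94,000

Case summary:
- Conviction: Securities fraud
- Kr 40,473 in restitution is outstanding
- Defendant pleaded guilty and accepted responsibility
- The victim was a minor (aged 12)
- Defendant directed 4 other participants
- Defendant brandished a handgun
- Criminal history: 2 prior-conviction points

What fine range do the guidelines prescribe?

Base offense level for securities fraud: 8.
§1 applies (level before this adjustment is 8 < 13, so +2): 8 + 2 = 10.
§2 applies: 10 − 2 = 8.
§4 applies (level before this adjustment is 8 ≥ 3, so +2): 8 + 2 = 10.
§5 applies: 10 + 3 = 13.
§6 applies: 13 + 4 = 17.
Final offense level: 17.
Level 17 falls in the 11-17 band.
Fine table: Level 11-17 → kr 39,000–kr 71,000.

kr 39,000–kr 71,000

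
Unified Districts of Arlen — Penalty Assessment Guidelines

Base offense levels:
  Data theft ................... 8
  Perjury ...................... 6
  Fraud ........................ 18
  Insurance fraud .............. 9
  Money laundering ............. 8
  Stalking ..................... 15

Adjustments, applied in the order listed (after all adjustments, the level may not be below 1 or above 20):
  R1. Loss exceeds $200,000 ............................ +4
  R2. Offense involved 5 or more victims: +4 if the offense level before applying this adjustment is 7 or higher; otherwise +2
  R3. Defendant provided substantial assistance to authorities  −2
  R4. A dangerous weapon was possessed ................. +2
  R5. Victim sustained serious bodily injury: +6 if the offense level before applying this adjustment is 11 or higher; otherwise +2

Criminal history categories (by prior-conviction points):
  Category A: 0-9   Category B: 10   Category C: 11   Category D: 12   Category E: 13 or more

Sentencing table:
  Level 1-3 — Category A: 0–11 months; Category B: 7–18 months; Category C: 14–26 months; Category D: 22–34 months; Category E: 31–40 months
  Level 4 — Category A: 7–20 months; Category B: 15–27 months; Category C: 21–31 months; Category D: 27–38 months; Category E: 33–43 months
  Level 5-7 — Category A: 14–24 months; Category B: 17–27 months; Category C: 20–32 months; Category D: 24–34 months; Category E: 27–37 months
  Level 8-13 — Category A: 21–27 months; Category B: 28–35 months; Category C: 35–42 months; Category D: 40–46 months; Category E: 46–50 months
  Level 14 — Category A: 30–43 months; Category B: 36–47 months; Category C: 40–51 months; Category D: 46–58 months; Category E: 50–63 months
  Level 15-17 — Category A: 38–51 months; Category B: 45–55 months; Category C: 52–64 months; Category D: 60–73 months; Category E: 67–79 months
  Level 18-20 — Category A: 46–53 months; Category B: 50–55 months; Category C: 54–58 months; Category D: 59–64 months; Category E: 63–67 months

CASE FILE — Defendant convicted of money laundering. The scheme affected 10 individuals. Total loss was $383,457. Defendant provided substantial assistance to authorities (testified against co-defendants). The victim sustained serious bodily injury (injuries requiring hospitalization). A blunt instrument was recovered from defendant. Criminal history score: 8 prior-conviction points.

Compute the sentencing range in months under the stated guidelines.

Base offense level for money laundering: 8.
R1 applies: 8 + 4 = 12.
R2 applies (level before this adjustment is 12 ≥ 7, so +4): 12 + 4 = 16.
R3 applies: 16 − 2 = 14.
R4 applies: 14 + 2 = 16.
R5 applies (level before this adjustment is 16 ≥ 11, so +6): 16 + 6 = 22.
Level 22 exceeds the maximum of 20; capped at 20.
Final offense level: 20.
Criminal history: 8 prior points → Category A (0-9).
Level 20 falls in the 18-20 band.
Grid: Level 18-20 × Category A = 46-53 months.

46-53 months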